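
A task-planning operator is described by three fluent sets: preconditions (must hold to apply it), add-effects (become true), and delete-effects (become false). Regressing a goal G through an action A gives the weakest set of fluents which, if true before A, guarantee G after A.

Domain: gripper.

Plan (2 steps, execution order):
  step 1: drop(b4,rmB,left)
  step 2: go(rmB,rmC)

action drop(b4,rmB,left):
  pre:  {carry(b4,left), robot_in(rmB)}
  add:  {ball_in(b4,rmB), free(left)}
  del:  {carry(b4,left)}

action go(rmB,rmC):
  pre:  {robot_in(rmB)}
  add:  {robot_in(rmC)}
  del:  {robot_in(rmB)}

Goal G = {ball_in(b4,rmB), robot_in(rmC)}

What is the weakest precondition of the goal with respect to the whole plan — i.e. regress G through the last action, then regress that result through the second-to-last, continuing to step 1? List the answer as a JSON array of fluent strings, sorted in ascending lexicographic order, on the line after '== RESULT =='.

Regress step by step:
  through step 2 (go(rmB,rmC)): drop {robot_in(rmC)}, keep {ball_in(b4,rmB)}, require {robot_in(rmB)}
    → {ball_in(b4,rmB), robot_in(rmB)}
  through step 1 (drop(b4,rmB,left)): drop {ball_in(b4,rmB)}, keep {robot_in(rmB)}, require {carry(b4,left), robot_in(rmB)}
    → {carry(b4,left), robot_in(rmB)}

== RESULT ==
["carry(b4,left)", "robot_in(rmB)"]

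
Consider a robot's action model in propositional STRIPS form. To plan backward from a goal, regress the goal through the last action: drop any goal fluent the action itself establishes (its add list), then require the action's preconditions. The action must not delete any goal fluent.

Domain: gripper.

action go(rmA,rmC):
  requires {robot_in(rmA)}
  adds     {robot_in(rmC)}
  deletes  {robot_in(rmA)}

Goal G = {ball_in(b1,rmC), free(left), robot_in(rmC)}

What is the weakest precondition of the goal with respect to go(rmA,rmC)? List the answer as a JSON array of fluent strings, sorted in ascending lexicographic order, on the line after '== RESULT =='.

Regress:
  G ∩ del = {}  (empty — regression defined)
  G \ add = {ball_in(b1,rmC), free(left), robot_in(rmC)} \ {robot_in(rmC)} = {ball_in(b1,rmC), free(left)}
  ∪ pre   = {ball_in(b1,rmC), free(left)} ∪ {robot_in(rmA)}
          = {ball_in(b1,rmC), free(left), robot_in(rmA)}

== RESULT ==
["ball_in(b1,rmC)", "free(left)", "robot_in(rmA)"]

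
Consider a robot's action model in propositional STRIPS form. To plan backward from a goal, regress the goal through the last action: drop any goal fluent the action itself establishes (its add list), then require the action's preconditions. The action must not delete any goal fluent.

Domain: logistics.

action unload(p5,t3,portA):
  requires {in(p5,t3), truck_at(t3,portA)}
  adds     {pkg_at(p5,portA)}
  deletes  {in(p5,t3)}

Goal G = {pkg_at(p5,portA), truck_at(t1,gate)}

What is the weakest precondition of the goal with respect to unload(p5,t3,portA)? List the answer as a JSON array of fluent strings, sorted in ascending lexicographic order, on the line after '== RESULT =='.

Regress:
  G ∩ del = {}  (empty — regression defined)
  G \ add = {pkg_at(p5,portA), truck_at(t1,gate)} \ {pkg_at(p5,portA)} = {truck_at(t1,gate)}
  ∪ pre   = {truck_at(t1,gate)} ∪ {in(p5,t3), truck_at(t3,portA)}
          = {in(p5,t3), truck_at(t1,gate), truck_at(t3,portA)}

== RESULT ==
["in(p5,t3)", "truck_at(t1,gate)", "truck_at(t3,portA)"]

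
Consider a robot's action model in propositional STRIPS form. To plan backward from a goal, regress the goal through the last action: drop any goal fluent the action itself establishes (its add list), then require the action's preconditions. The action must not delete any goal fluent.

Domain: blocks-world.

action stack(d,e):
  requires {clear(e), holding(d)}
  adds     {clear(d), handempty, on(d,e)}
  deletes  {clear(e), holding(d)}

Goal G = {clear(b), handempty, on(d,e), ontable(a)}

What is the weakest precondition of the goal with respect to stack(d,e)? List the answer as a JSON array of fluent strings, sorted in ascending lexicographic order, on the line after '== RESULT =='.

Compute (G \ add) ∪ pre:
  G ∩ del = {}  (empty — regression defined)
  G \ add = {clear(b), handempty, on(d,e), ontable(a)} \ {clear(d), handempty, on(d,e)} = {clear(b), ontable(a)}
  ∪ pre   = {clear(b), ontable(a)} ∪ {clear(e), holding(d)}
          = {clear(b), clear(e), holding(d), ontable(a)}

== RESULT ==
["clear(b)", "clear(e)", "holding(d)", "ontable(a)"]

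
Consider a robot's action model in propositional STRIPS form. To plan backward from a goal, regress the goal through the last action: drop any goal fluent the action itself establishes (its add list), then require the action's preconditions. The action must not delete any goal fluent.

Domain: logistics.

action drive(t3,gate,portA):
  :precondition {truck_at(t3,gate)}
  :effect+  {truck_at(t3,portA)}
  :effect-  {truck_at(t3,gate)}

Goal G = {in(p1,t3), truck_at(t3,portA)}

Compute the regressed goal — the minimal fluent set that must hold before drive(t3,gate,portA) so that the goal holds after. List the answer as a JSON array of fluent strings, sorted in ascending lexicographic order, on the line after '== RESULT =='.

Compute (G \ add) ∪ pre:
  G ∩ del = {}  (empty — regression defined)
  G \ add = {in(p1,t3), truck_at(t3,portA)} \ {truck_at(t3,portA)} = {in(p1,t3)}
  ∪ pre   = {in(p1,t3)} ∪ {truck_at(t3,gate)}
          = {in(p1,t3), truck_at(t3,gate)}

== RESULT ==
["in(p1,t3)", "truck_at(t3,gate)"]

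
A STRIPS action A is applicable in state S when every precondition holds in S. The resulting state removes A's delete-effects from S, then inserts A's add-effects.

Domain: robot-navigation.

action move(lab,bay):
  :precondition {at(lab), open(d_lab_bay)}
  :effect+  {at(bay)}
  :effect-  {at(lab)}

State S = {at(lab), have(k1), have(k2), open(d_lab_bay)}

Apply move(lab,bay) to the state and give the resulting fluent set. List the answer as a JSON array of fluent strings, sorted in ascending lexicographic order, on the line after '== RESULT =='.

Progress:
  pre ⊆ S: {at(lab), open(d_lab_bay)} ⊆ S  — applicable
  S \ del = {have(k1), have(k2), open(d_lab_bay)}
  ∪ add   = {at(bay), have(k1), have(k2), open(d_lab_bay)}

== RESULT ==
["at(bay)", "have(k1)", "have(k2)", "open(d_lab_bay)"]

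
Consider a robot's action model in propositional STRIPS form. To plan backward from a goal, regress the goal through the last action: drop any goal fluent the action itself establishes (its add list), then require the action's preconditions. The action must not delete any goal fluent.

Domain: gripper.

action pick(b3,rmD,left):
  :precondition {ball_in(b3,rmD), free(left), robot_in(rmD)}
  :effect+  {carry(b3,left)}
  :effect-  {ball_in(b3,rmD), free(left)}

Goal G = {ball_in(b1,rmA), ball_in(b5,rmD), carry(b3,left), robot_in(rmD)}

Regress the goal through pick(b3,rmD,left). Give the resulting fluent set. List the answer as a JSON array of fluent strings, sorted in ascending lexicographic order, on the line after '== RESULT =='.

Compute (G \ add) ∪ pre:
  G ∩ del = {}  (empty — regression defined)
  G \ add = {ball_in(b1,rmA), ball_in(b5,rmD), carry(b3,left), robot_in(rmD)} \ {carry(b3,left)} = {ball_in(b1,rmA), ball_in(b5,rmD), robot_in(rmD)}
  ∪ pre   = {ball_in(b1,rmA), ball_in(b5,rmD), robot_in(rmD)} ∪ {ball_in(b3,rmD), free(left), robot_in(rmD)}
          = {ball_in(b1,rmA), ball_in(b3,rmD), ball_in(b5,rmD), free(left), robot_in(rmD)}

== RESULT ==
["ball_in(b1,rmA)", "ball_in(b3,rmD)", "ball_in(b5,rmD)", "free(left)", "robot_in(rmD)"]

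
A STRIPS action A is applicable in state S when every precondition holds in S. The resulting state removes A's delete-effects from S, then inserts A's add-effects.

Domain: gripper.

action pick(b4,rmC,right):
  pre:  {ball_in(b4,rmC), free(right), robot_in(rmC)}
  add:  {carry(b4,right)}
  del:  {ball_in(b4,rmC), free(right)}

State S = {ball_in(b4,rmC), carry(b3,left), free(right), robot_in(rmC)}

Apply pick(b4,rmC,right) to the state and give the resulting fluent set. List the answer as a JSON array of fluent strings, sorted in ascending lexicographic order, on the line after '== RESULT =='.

Progress:
  pre ⊆ S: {ball_in(b4,rmC), free(right), robot_in(rmC)} ⊆ S  — applicable
  S \ del = {carry(b3,left), robot_in(rmC)}
  ∪ add   = {carry(b3,left), carry(b4,right), robot_in(rmC)}

== RESULT ==
["carry(b3,left)", "carry(b4,right)", "robot_in(rmC)"]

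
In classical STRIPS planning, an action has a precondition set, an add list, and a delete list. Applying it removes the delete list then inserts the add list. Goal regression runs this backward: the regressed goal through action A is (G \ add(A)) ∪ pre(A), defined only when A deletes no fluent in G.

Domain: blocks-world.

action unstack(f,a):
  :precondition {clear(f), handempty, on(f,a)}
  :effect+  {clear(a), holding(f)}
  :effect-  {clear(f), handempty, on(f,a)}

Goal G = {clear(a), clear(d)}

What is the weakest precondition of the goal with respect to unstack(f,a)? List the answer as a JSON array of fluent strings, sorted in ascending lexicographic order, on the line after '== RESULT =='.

Compute (G \ add) ∪ pre:
  G ∩ del = {}  (empty — regression defined)
  G \ add = {clear(a), clear(d)} \ {clear(a), holding(f)} = {clear(d)}
  ∪ pre   = {clear(d)} ∪ {clear(f), handempty, on(f,a)}
          = {clear(d), clear(f), handempty, on(f,a)}

== RESULT ==
["clear(d)", "clear(f)", "handempty", "on(f,a)"]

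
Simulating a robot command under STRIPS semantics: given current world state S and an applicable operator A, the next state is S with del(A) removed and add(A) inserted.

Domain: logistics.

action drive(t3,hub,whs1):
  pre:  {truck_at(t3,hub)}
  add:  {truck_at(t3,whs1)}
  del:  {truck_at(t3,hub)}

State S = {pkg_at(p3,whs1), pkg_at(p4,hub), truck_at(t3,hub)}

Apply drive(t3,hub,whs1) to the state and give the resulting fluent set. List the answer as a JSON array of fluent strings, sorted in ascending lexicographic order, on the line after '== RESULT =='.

Compute (S \ del) ∪ add:
  pre ⊆ S: {truck_at(t3,hub)} ⊆ S  — applicable
  S \ del = {pkg_at(p3,whs1), pkg_at(p4,hub)}
  ∪ add   = {pkg_at(p3,whs1), pkg_at(p4,hub), truck_at(t3,whs1)}

== RESULT ==
["pkg_at(p3,whs1)", "pkg_at(p4,hub)", "truck_at(t3,whs1)"]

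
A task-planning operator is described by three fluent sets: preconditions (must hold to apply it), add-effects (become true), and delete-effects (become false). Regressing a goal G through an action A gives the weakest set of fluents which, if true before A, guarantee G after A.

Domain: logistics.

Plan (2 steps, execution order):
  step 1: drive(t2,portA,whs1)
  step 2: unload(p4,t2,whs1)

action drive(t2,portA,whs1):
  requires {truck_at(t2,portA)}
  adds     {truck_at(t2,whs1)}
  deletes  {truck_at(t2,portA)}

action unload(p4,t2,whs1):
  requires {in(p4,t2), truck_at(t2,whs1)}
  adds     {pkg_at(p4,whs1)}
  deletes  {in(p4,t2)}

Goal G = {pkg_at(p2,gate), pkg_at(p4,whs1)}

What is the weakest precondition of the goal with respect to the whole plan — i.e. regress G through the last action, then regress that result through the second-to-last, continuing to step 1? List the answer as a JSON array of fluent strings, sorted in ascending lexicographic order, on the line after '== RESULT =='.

Regress step by step:
  through step 2 (unload(p4,t2,whs1)): drop {pkg_at(p4,whs1)}, keep {pkg_at(p2,gate)}, require {in(p4,t2), truck_at(t2,whs1)}
    → {in(p4,t2), pkg_at(p2,gate), truck_at(t2,whs1)}
  through step 1 (drive(t2,portA,whs1)): drop {truck_at(t2,whs1)}, keep {in(p4,t2), pkg_at(p2,gate)}, require {truck_at(t2,portA)}
    → {in(p4,t2), pkg_at(p2,gate), truck_at(t2,portA)}

== RESULT ==
["in(p4,t2)", "pkg_at(p2,gate)", "truck_at(t2,portA)"]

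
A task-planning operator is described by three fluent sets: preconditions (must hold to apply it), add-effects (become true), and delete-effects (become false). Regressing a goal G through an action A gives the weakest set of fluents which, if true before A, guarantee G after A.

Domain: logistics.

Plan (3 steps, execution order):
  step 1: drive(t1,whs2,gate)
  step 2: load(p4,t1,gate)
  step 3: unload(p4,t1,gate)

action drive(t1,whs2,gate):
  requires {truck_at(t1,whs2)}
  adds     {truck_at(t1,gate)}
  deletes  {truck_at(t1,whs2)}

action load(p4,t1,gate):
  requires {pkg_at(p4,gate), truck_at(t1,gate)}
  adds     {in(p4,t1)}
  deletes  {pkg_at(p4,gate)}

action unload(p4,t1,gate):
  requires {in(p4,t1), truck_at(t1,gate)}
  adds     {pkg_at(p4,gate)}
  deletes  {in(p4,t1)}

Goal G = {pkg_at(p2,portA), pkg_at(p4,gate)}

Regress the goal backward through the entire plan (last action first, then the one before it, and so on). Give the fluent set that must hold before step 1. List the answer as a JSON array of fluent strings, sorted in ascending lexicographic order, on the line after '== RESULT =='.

Work backward from the goal:
  through step 3 (unload(p4,t1,gate)): drop {pkg_at(p4,gate)}, keep {pkg_at(p2,portA)}, require {in(p4,t1), truck_at(t1,gate)}
    → {in(p4,t1), pkg_at(p2,portA), truck_at(t1,gate)}
  through step 2 (load(p4,t1,gate)): drop {in(p4,t1)}, keep {pkg_at(p2,portA), truck_at(t1,gate)}, require {pkg_at(p4,gate), truck_at(t1,gate)}
    → {pkg_at(p2,portA), pkg_at(p4,gate), truck_at(t1,gate)}
  through step 1 (drive(t1,whs2,gate)): drop {truck_at(t1,gate)}, keep {pkg_at(p2,portA), pkg_at(p4,gate)}, require {truck_at(t1,whs2)}
    → {pkg_at(p2,portA), pkg_at(p4,gate), truck_at(t1,whs2)}

== RESULT ==
["pkg_at(p2,portA)", "pkg_at(p4,gate)", "truck_at(t1,whs2)"]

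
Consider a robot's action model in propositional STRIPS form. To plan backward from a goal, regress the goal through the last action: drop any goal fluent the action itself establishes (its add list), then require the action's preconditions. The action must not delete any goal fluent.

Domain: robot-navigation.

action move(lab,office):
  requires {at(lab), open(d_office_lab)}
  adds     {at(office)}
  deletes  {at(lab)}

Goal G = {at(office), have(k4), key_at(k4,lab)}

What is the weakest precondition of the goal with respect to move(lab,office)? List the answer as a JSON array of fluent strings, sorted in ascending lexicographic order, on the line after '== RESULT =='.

Regress:
  G ∩ del = {}  (empty — regression defined)
  G \ add = {at(office), have(k4), key_at(k4,lab)} \ {at(office)} = {have(k4), key_at(k4,lab)}
  ∪ pre   = {have(k4), key_at(k4,lab)} ∪ {at(lab), open(d_office_lab)}
          = {at(lab), have(k4), key_at(k4,lab), open(d_office_lab)}

== RESULT ==
["at(lab)", "have(k4)", "key_at(k4,lab)", "open(d_office_lab)"]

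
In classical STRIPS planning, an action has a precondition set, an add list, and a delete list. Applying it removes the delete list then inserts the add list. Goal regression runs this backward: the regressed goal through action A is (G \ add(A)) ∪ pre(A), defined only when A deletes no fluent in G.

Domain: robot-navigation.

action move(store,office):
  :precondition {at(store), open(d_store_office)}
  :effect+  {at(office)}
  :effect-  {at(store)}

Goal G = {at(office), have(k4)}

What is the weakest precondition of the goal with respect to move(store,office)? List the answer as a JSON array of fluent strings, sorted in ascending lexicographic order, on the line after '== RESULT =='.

Compute (G \ add) ∪ pre:
  G ∩ del = {}  (empty — regression defined)
  G \ add = {at(office), have(k4)} \ {at(office)} = {have(k4)}
  ∪ pre   = {have(k4)} ∪ {at(store), open(d_store_office)}
          = {at(store), have(k4), open(d_store_office)}

== RESULT ==
["at(store)", "have(k4)", "open(d_store_office)"]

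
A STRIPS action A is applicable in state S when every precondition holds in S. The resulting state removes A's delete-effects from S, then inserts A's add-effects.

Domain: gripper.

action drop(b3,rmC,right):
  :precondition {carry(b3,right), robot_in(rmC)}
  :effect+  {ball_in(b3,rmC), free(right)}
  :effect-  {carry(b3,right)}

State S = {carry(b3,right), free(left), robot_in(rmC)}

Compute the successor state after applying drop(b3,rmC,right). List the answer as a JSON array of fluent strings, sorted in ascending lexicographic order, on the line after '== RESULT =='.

Progress:
  pre ⊆ S: {carry(b3,right), robot_in(rmC)} ⊆ S  — applicable
  S \ del = {free(left), robot_in(rmC)}
  ∪ add   = {ball_in(b3,rmC), free(left), free(right), robot_in(rmC)}

== RESULT ==
["ball_in(b3,rmC)", "free(left)", "free(right)", "robot_in(rmC)"]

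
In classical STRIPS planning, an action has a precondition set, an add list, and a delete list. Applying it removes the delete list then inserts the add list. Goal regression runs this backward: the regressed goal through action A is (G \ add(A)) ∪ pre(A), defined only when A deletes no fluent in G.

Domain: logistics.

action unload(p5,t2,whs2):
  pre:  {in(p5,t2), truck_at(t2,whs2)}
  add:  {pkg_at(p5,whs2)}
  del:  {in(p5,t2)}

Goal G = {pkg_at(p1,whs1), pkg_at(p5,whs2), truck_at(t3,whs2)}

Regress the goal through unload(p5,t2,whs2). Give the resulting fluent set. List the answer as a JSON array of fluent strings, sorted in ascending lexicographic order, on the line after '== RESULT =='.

Compute (G \ add) ∪ pre:
  G ∩ del = {}  (empty — regression defined)
  G \ add = {pkg_at(p1,whs1), pkg_at(p5,whs2), truck_at(t3,whs2)} \ {pkg_at(p5,whs2)} = {pkg_at(p1,whs1), truck_at(t3,whs2)}
  ∪ pre   = {pkg_at(p1,whs1), truck_at(t3,whs2)} ∪ {in(p5,t2), truck_at(t2,whs2)}
          = {in(p5,t2), pkg_at(p1,whs1), truck_at(t2,whs2), truck_at(t3,whs2)}

== RESULT ==
["in(p5,t2)", "pkg_at(p1,whs1)", "truck_at(t2,whs2)", "truck_at(t3,whs2)"]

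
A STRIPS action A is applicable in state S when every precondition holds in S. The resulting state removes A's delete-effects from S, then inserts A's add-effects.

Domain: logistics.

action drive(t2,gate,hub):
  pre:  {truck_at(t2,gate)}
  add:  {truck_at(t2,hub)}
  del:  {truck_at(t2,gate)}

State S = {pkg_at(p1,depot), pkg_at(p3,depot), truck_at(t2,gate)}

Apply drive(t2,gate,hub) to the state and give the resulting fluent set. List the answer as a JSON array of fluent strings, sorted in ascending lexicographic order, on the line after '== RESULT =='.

Compute (S \ del) ∪ add:
  pre ⊆ S: {truck_at(t2,gate)} ⊆ S  — applicable
  S \ del = {pkg_at(p1,depot), pkg_at(p3,depot)}
  ∪ add   = {pkg_at(p1,depot), pkg_at(p3,depot), truck_at(t2,hub)}

== RESULT ==
["pkg_at(p1,depot)", "pkg_at(p3,depot)", "truck_at(t2,hub)"]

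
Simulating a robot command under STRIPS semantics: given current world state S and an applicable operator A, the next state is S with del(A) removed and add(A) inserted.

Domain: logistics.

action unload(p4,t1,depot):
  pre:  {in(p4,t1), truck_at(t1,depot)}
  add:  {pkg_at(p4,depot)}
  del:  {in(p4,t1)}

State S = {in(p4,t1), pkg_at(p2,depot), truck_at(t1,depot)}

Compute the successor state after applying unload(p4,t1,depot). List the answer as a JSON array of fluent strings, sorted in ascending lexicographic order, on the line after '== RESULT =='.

Progress:
  pre ⊆ S: {in(p4,t1), truck_at(t1,depot)} ⊆ S  — applicable
  S \ del = {pkg_at(p2,depot), truck_at(t1,depot)}
  ∪ add   = {pkg_at(p2,depot), pkg_at(p4,depot), truck_at(t1,depot)}

== RESULT ==
["pkg_at(p2,depot)", "pkg_at(p4,depot)", "truck_at(t1,depot)"]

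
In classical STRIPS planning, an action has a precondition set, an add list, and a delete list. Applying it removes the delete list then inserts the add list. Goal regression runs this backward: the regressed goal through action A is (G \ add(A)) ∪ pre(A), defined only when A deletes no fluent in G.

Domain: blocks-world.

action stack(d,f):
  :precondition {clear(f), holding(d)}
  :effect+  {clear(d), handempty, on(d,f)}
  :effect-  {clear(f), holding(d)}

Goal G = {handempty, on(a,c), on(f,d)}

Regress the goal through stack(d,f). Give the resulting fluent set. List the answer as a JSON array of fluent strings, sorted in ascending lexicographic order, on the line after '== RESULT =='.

Regress:
  G ∩ del = {}  (empty — regression defined)
  G \ add = {handempty, on(a,c), on(f,d)} \ {clear(d), handempty, on(d,f)} = {on(a,c), on(f,d)}
  ∪ pre   = {on(a,c), on(f,d)} ∪ {clear(f), holding(d)}
          = {clear(f), holding(d), on(a,c), on(f,d)}

== RESULT ==
["clear(f)", "holding(d)", "on(a,c)", "on(f,d)"]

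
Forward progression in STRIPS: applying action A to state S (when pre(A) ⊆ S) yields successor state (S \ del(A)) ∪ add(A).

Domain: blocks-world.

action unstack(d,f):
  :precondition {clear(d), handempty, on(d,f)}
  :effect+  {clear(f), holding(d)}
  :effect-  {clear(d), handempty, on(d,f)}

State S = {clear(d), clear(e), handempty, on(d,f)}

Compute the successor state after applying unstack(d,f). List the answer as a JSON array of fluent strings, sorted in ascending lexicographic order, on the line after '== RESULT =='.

Compute (S \ del) ∪ add:
  pre ⊆ S: {clear(d), handempty, on(d,f)} ⊆ S  — applicable
  S \ del = {clear(e)}
  ∪ add   = {clear(e), clear(f), holding(d)}

== RESULT ==
["clear(e)", "clear(f)", "holding(d)"]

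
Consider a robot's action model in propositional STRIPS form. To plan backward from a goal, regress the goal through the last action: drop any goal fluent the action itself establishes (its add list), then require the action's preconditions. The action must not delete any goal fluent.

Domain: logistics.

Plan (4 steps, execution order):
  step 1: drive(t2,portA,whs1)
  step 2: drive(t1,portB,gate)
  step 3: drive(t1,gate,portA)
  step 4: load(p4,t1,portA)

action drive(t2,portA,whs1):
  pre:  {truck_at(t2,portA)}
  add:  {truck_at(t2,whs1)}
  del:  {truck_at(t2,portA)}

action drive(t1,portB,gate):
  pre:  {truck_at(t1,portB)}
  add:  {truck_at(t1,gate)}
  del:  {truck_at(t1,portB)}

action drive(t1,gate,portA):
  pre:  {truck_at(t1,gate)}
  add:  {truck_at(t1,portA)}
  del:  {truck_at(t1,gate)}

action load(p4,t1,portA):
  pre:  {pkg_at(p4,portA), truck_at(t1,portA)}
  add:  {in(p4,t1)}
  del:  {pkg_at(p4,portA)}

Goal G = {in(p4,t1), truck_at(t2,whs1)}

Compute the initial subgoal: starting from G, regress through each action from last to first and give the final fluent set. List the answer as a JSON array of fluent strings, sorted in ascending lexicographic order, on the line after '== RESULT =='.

Regress step by step:
  through step 4 (load(p4,t1,portA)): drop {in(p4,t1)}, keep {truck_at(t2,whs1)}, require {pkg_at(p4,portA), truck_at(t1,portA)}
    → {pkg_at(p4,portA), truck_at(t1,portA), truck_at(t2,whs1)}
  through step 3 (drive(t1,gate,portA)): drop {truck_at(t1,portA)}, keep {pkg_at(p4,portA), truck_at(t2,whs1)}, require {truck_at(t1,gate)}
    → {pkg_at(p4,portA), truck_at(t1,gate), truck_at(t2,whs1)}
  through step 2 (drive(t1,portB,gate)): drop {truck_at(t1,gate)}, keep {pkg_at(p4,portA), truck_at(t2,whs1)}, require {truck_at(t1,portB)}
    → {pkg_at(p4,portA), truck_at(t1,portB), truck_at(t2,whs1)}
  through step 1 (drive(t2,portA,whs1)): drop {truck_at(t2,whs1)}, keep {pkg_at(p4,portA), truck_at(t1,portB)}, require {truck_at(t2,portA)}
    → {pkg_at(p4,portA), truck_at(t1,portB), truck_at(t2,portA)}

== RESULT ==
["pkg_at(p4,portA)", "truck_at(t1,portB)", "truck_at(t2,portA)"]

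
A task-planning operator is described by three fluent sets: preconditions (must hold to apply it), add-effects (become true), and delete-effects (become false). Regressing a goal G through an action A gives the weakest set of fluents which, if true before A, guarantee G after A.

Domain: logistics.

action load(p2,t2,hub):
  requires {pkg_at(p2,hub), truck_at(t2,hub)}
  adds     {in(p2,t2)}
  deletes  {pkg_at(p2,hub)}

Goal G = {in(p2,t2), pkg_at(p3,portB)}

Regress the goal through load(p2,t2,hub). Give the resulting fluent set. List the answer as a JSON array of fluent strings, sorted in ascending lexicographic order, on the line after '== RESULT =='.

Compute (G \ add) ∪ pre:
  G ∩ del = {}  (empty — regression defined)
  G \ add = {in(p2,t2), pkg_at(p3,portB)} \ {in(p2,t2)} = {pkg_at(p3,portB)}
  ∪ pre   = {pkg_at(p3,portB)} ∪ {pkg_at(p2,hub), truck_at(t2,hub)}
          = {pkg_at(p2,hub), pkg_at(p3,portB), truck_at(t2,hub)}

== RESULT ==
["pkg_at(p2,hub)", "pkg_at(p3,portB)", "truck_at(t2,hub)"]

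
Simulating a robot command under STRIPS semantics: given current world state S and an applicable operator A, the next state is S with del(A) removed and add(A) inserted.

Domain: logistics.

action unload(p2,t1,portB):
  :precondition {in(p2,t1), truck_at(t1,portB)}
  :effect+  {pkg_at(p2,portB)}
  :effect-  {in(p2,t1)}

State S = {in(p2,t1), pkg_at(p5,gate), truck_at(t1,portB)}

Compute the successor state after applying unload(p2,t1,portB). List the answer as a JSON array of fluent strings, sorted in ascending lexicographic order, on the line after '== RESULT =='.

Progress:
  pre ⊆ S: {in(p2,t1), truck_at(t1,portB)} ⊆ S  — applicable
  S \ del = {pkg_at(p5,gate), truck_at(t1,portB)}
  ∪ add   = {pkg_at(p2,portB), pkg_at(p5,gate), truck_at(t1,portB)}

== RESULT ==
["pkg_at(p2,portB)", "pkg_at(p5,gate)", "truck_at(t1,portB)"]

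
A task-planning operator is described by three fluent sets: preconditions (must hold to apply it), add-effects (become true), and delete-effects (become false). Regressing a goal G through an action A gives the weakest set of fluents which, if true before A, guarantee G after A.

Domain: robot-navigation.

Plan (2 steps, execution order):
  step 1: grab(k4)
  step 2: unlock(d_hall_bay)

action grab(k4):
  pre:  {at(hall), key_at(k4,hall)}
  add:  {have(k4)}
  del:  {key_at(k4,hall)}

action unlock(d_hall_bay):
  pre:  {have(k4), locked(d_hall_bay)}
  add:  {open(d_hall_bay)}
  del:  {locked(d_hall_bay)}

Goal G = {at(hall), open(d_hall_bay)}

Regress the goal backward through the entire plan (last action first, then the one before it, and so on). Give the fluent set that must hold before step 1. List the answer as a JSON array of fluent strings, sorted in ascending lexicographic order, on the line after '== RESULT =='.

Work backward from the goal:
  through step 2 (unlock(d_hall_bay)): drop {open(d_hall_bay)}, keep {at(hall)}, require {have(k4), locked(d_hall_bay)}
    → {at(hall), have(k4), locked(d_hall_bay)}
  through step 1 (grab(k4)): drop {have(k4)}, keep {at(hall), locked(d_hall_bay)}, require {at(hall), key_at(k4,hall)}
    → {at(hall), key_at(k4,hall), locked(d_hall_bay)}

== RESULT ==
["at(hall)", "key_at(k4,hall)", "locked(d_hall_bay)"]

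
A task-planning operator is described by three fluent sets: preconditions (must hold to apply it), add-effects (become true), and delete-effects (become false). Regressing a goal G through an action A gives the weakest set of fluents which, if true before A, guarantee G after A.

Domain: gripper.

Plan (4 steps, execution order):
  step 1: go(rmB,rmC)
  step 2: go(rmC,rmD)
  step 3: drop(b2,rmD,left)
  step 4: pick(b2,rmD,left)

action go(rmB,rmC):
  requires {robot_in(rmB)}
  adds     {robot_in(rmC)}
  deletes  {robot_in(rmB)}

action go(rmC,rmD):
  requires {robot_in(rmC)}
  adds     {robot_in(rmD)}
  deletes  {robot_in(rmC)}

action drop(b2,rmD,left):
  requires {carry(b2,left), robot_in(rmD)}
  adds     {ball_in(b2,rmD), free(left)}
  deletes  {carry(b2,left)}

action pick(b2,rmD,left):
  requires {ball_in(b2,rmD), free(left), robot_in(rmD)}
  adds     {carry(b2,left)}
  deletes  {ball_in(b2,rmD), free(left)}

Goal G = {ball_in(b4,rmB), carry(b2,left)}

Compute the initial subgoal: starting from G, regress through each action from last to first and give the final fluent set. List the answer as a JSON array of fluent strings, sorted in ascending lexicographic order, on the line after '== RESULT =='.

Work backward from the goal:
  through step 4 (pick(b2,rmD,left)): drop {carry(b2,left)}, keep {ball_in(b4,rmB)}, require {ball_in(b2,rmD), free(left), robot_in(rmD)}
    → {ball_in(b2,rmD), ball_in(b4,rmB), free(left), robot_in(rmD)}
  through step 3 (drop(b2,rmD,left)): drop {ball_in(b2,rmD), free(left)}, keep {ball_in(b4,rmB), robot_in(rmD)}, require {carry(b2,left), robot_in(rmD)}
    → {ball_in(b4,rmB), carry(b2,left), robot_in(rmD)}
  through step 2 (go(rmC,rmD)): drop {robot_in(rmD)}, keep {ball_in(b4,rmB), carry(b2,left)}, require {robot_in(rmC)}
    → {ball_in(b4,rmB), carry(b2,left), robot_in(rmC)}
  through step 1 (go(rmB,rmC)): drop {robot_in(rmC)}, keep {ball_in(b4,rmB), carry(b2,left)}, require {robot_in(rmB)}
    → {ball_in(b4,rmB), carry(b2,left), robot_in(rmB)}

== RESULT ==
["ball_in(b4,rmB)", "carry(b2,left)", "robot_in(rmB)"]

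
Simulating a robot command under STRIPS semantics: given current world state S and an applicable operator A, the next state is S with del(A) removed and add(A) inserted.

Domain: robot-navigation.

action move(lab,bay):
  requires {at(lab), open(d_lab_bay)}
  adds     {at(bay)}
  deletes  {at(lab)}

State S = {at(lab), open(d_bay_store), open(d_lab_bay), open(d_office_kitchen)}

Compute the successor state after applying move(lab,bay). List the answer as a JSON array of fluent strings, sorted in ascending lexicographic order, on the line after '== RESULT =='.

Compute (S \ del) ∪ add:
  pre ⊆ S: {at(lab), open(d_lab_bay)} ⊆ S  — applicable
  S \ del = {open(d_bay_store), open(d_lab_bay), open(d_office_kitchen)}
  ∪ add   = {at(bay), open(d_bay_store), open(d_lab_bay), open(d_office_kitchen)}

== RESULT ==
["at(bay)", "open(d_bay_store)", "open(d_lab_bay)", "open(d_office_kitchen)"]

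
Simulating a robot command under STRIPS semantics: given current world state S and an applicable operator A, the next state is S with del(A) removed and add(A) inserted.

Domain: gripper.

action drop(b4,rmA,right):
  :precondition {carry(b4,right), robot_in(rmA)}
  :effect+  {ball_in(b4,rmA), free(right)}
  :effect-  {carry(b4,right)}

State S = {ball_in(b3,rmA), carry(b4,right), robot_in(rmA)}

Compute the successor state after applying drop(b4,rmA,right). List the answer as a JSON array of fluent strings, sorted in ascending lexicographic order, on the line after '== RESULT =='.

Compute (S \ del) ∪ add:
  pre ⊆ S: {carry(b4,right), robot_in(rmA)} ⊆ S  — applicable
  S \ del = {ball_in(b3,rmA), robot_in(rmA)}
  ∪ add   = {ball_in(b3,rmA), ball_in(b4,rmA), free(right), robot_in(rmA)}

== RESULT ==
["ball_in(b3,rmA)", "ball_in(b4,rmA)", "free(right)", "robot_in(rmA)"]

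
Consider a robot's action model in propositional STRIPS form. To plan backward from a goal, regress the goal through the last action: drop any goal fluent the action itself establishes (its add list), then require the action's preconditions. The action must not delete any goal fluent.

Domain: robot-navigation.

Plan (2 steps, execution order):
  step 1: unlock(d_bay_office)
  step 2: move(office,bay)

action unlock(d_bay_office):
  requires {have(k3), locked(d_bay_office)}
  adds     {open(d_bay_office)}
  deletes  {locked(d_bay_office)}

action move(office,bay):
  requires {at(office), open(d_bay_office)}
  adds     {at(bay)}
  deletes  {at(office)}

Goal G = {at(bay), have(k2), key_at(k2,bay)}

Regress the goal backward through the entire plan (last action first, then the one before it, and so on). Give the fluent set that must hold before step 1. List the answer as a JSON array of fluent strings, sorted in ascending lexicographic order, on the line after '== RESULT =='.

Work backward from the goal:
  through step 2 (move(office,bay)): drop {at(bay)}, keep {have(k2), key_at(k2,bay)}, require {at(office), open(d_bay_office)}
    → {at(office), have(k2), key_at(k2,bay), open(d_bay_office)}
  through step 1 (unlock(d_bay_office)): drop {open(d_bay_office)}, keep {at(office), have(k2), key_at(k2,bay)}, require {have(k3), locked(d_bay_office)}
    → {at(office), have(k2), have(k3), key_at(k2,bay), locked(d_bay_office)}

== RESULT ==
["at(office)", "have(k2)", "have(k3)", "key_at(k2,bay)", "locked(d_bay_office)"]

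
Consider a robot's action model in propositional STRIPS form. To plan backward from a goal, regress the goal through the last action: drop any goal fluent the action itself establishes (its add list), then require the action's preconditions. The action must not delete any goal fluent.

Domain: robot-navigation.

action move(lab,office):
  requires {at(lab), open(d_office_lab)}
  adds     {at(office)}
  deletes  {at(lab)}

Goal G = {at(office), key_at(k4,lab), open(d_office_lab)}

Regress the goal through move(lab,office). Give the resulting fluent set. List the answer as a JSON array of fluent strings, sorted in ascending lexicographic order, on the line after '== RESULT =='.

Regress:
  G ∩ del = {}  (empty — regression defined)
  G \ add = {at(office), key_at(k4,lab), open(d_office_lab)} \ {at(office)} = {key_at(k4,lab), open(d_office_lab)}
  ∪ pre   = {key_at(k4,lab), open(d_office_lab)} ∪ {at(lab), open(d_office_lab)}
          = {at(lab), key_at(k4,lab), open(d_office_lab)}

== RESULT ==
["at(lab)", "key_at(k4,lab)", "open(d_office_lab)"]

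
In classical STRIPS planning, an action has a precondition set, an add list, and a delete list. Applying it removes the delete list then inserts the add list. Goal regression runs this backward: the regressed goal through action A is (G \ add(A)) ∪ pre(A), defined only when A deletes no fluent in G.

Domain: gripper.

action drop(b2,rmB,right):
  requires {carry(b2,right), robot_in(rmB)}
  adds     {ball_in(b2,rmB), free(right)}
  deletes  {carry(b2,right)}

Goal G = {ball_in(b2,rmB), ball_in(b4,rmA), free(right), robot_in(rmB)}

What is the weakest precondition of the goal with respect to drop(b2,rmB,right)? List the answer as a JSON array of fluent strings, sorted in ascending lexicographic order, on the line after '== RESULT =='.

Compute (G \ add) ∪ pre:
  G ∩ del = {}  (empty — regression defined)
  G \ add = {ball_in(b2,rmB), ball_in(b4,rmA), free(right), robot_in(rmB)} \ {ball_in(b2,rmB), free(right)} = {ball_in(b4,rmA), robot_in(rmB)}
  ∪ pre   = {ball_in(b4,rmA), robot_in(rmB)} ∪ {carry(b2,right), robot_in(rmB)}
          = {ball_in(b4,rmA), carry(b2,right), robot_in(rmB)}

== RESULT ==
["ball_in(b4,rmA)", "carry(b2,right)", "robot_in(rmB)"]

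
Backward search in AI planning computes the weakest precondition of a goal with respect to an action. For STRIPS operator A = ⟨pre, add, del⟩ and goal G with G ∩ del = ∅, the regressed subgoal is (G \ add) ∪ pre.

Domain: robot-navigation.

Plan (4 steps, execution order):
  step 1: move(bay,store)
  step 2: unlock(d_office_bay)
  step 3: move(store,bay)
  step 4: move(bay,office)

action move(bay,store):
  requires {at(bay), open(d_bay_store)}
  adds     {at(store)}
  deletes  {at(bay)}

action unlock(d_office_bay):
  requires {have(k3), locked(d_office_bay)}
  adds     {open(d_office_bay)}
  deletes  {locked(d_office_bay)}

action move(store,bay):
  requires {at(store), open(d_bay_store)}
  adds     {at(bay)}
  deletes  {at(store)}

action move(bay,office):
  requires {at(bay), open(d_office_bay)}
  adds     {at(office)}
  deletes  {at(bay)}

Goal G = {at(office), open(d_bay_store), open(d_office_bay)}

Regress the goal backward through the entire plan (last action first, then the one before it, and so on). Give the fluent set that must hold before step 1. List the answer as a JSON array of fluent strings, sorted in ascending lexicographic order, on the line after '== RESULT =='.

Regress step by step:
  through step 4 (move(bay,office)): drop {at(office)}, keep {open(d_bay_store), open(d_office_bay)}, require {at(bay), open(d_office_bay)}
    → {at(bay), open(d_bay_store), open(d_office_bay)}
  through step 3 (move(store,bay)): drop {at(bay)}, keep {open(d_bay_store), open(d_office_bay)}, require {at(store), open(d_bay_store)}
    → {at(store), open(d_bay_store), open(d_office_bay)}
  through step 2 (unlock(d_office_bay)): drop {open(d_office_bay)}, keep {at(store), open(d_bay_store)}, require {have(k3), locked(d_office_bay)}
    → {at(store), have(k3), locked(d_office_bay), open(d_bay_store)}
  through step 1 (move(bay,store)): drop {at(store)}, keep {have(k3), locked(d_office_bay), open(d_bay_store)}, require {at(bay), open(d_bay_store)}
    → {at(bay), have(k3), locked(d_office_bay), open(d_bay_store)}

== RESULT ==
["at(bay)", "have(k3)", "locked(d_office_bay)", "open(d_bay_store)"]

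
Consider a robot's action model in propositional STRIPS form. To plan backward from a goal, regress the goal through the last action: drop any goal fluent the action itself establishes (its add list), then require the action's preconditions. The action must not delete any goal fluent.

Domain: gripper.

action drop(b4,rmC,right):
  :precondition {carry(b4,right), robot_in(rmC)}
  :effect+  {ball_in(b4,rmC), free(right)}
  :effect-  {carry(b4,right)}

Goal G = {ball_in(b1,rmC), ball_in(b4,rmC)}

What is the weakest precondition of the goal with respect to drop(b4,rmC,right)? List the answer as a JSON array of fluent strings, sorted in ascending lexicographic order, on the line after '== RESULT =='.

Compute (G \ add) ∪ pre:
  G ∩ del = {}  (empty — regression defined)
  G \ add = {ball_in(b1,rmC), ball_in(b4,rmC)} \ {ball_in(b4,rmC), free(right)} = {ball_in(b1,rmC)}
  ∪ pre   = {ball_in(b1,rmC)} ∪ {carry(b4,right), robot_in(rmC)}
          = {ball_in(b1,rmC), carry(b4,right), robot_in(rmC)}

== RESULT ==
["ball_in(b1,rmC)", "carry(b4,right)", "robot_in(rmC)"]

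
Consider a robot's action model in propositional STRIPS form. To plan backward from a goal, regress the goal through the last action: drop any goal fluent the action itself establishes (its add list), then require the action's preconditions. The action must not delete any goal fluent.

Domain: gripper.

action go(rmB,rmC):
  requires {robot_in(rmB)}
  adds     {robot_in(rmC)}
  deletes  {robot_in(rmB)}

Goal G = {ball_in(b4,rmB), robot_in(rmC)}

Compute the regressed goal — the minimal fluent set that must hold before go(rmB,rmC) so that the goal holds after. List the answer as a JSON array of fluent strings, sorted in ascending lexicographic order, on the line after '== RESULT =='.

Regress:
  G ∩ del = {}  (empty — regression defined)
  G \ add = {ball_in(b4,rmB), robot_in(rmC)} \ {robot_in(rmC)} = {ball_in(b4,rmB)}
  ∪ pre   = {ball_in(b4,rmB)} ∪ {robot_in(rmB)}
          = {ball_in(b4,rmB), robot_in(rmB)}

== RESULT ==
["ball_in(b4,rmB)", "robot_in(rmB)"]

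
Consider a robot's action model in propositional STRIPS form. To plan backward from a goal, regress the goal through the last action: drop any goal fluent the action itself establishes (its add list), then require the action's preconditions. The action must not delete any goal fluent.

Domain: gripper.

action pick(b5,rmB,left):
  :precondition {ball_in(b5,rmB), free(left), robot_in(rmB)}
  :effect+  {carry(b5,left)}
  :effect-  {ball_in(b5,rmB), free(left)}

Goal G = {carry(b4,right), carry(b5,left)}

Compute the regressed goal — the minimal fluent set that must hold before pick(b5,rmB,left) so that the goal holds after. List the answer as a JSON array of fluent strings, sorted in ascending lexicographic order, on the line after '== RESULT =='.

Regress:
  G ∩ del = {}  (empty — regression defined)
  G \ add = {carry(b4,right), carry(b5,left)} \ {carry(b5,left)} = {carry(b4,right)}
  ∪ pre   = {carry(b4,right)} ∪ {ball_in(b5,rmB), free(left), robot_in(rmB)}
          = {ball_in(b5,rmB), carry(b4,right), free(left), robot_in(rmB)}

== RESULT ==
["ball_in(b5,rmB)", "carry(b4,right)", "free(left)", "robot_in(rmB)"]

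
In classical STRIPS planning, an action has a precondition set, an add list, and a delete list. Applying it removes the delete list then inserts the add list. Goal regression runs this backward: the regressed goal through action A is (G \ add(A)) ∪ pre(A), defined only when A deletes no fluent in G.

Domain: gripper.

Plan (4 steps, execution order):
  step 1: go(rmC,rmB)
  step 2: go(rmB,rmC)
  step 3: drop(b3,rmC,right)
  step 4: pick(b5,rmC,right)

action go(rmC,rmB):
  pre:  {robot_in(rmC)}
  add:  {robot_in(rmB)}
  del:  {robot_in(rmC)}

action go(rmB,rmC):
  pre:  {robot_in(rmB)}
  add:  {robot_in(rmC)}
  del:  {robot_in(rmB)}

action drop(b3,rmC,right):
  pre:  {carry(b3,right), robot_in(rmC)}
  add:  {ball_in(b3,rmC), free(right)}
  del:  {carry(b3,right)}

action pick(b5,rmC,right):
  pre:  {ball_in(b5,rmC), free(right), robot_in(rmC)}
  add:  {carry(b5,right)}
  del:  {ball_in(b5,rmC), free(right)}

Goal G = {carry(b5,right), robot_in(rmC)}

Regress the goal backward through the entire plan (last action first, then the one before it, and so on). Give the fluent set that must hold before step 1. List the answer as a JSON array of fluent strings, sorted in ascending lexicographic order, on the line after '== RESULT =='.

Regress step by step:
  through step 4 (pick(b5,rmC,right)): drop {carry(b5,right)}, keep {robot_in(rmC)}, require {ball_in(b5,rmC), free(right), robot_in(rmC)}
    → {ball_in(b5,rmC), free(right), robot_in(rmC)}
  through step 3 (drop(b3,rmC,right)): drop {free(right)}, keep {ball_in(b5,rmC), robot_in(rmC)}, require {carry(b3,right), robot_in(rmC)}
    → {ball_in(b5,rmC), carry(b3,right), robot_in(rmC)}
  through step 2 (go(rmB,rmC)): drop {robot_in(rmC)}, keep {ball_in(b5,rmC), carry(b3,right)}, require {robot_in(rmB)}
    → {ball_in(b5,rmC), carry(b3,right), robot_in(rmB)}
  through step 1 (go(rmC,rmB)): drop {robot_in(rmB)}, keep {ball_in(b5,rmC), carry(b3,right)}, require {robot_in(rmC)}
    → {ball_in(b5,rmC), carry(b3,right), robot_in(rmC)}

== RESULT ==
["ball_in(b5,rmC)", "carry(b3,right)", "robot_in(rmC)"]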